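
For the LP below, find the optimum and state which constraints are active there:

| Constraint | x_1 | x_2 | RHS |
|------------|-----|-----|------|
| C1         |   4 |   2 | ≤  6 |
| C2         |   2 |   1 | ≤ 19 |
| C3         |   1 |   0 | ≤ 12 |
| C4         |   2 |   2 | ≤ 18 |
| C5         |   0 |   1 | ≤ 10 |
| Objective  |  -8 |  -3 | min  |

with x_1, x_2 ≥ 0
Optimal: x_1 = 1.5, x_2 = 0
Binding: C1, x_2 ≥ 0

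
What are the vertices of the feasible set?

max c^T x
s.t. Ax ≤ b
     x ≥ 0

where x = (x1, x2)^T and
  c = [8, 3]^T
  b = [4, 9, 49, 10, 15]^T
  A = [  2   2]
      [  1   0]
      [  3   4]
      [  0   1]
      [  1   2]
Each vertex is the intersection of two constraint boundaries that also satisfies all remaining constraints:
  x1 = 0 and x2 = 0 → (0, 0)
  2x1 + 2x2 = 4 and x2 = 0 → (2, 0)
  2x1 + 2x2 = 4 and x1 = 0 → (0, 2)

Vertices: (0, 0), (2, 0), (0, 2)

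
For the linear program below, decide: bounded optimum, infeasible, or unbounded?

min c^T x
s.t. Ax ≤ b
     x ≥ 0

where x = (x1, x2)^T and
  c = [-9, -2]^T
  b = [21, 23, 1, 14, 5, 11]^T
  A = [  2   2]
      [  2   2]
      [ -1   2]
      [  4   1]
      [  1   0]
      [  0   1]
The point (3.5, 0) satisfies every constraint, so the LP is feasible; the constraints give x1 ≤ 5 and x2 ≤ 11, which with x1, x2 ≥ 0 keep the feasible region inside a bounded box. A feasible, bounded LP attains a finite optimum at a vertex.

Evaluating z = -9x1 - 2x2 at each vertex:
  (0, 0.5): z = -1
  (0, 0): z = 0
  (3.5, 0): z = -31.5
  (3, 2): z = -31

The LP has an optimal solution: (3.5, 0) with z = -31.5.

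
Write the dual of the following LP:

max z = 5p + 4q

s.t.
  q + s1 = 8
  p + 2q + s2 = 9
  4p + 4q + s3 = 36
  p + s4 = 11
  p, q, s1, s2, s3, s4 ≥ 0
Minimize: z = 8y1 + 9y2 + 36y3 + 11y4

Subject to:
  C1: -y2 - 4y3 - y4 ≤ -5
  C2: -y1 - 2y2 - 4y3 ≤ -4
  y1, y2, y3, y4 ≥ 0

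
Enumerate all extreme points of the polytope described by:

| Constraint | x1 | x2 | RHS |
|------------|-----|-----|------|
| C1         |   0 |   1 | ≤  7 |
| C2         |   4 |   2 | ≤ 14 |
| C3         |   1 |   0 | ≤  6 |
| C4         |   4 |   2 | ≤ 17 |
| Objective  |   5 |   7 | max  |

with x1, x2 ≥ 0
Each vertex is the intersection of two constraint boundaries that also satisfies all remaining constraints:
  x1 = 0 and x2 = 0 → (0, 0)
  4x1 + 2x2 = 14 and x2 = 0 → (3.5, 0)
  x2 = 7 and 4x1 + 2x2 = 14 → (0, 7)

Vertices: (0, 0), (3.5, 0), (0, 7)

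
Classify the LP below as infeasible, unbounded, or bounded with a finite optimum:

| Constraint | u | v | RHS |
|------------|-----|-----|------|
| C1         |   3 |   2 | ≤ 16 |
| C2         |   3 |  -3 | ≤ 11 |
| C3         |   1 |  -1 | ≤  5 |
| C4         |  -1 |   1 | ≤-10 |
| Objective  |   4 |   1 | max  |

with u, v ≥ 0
C3 requires u - v ≤ 5, while C4 (-u + v ≤ -10) is equivalent to u - v ≥ 10. Together they would need 10 ≤ u - v ≤ 5, which is impossible since 10 > 5. No point satisfies all constraints.

The feasible region is empty; the LP is infeasible.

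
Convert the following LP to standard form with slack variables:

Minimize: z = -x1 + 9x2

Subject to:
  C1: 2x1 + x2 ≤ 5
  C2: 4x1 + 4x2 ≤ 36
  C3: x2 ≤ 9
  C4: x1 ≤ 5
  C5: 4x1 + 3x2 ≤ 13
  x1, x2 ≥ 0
min z = -x1 + 9x2

s.t.
  2x1 + x2 + s1 = 5
  4x1 + 4x2 + s2 = 36
  x2 + s3 = 9
  x1 + s4 = 5
  4x1 + 3x2 + s5 = 13
  x1, x2, s1, s2, s3, s4, s5 ≥ 0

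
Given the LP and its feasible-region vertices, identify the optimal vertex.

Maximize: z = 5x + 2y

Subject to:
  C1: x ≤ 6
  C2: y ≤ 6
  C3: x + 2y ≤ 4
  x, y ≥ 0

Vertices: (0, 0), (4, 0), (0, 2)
Evaluating z = 5x + 2y at each vertex:
  (0, 0): z = 0
  (4, 0): z = 20
  (0, 2): z = 4

The largest value is z = 20, attained at (4, 0).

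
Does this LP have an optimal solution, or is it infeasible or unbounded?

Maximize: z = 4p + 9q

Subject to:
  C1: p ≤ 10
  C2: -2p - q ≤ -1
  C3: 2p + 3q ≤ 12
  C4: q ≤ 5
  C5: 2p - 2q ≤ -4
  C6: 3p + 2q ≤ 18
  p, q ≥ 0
The point (0, 4) satisfies every constraint, so the LP is feasible; the constraints give p ≤ 10 and q ≤ 5, which with p, q ≥ 0 keep the feasible region inside a bounded box. A feasible, bounded LP attains a finite optimum at a vertex.

Feasible with finite optimum z* = 36 at (0, 4).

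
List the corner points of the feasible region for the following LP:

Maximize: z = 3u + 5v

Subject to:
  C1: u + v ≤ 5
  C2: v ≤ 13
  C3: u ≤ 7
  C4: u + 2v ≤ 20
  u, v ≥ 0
Each vertex is the intersection of two constraint boundaries that also satisfies all remaining constraints:
  u = 0 and v = 0 → (0, 0)
  u + v = 5 and v = 0 → (5, 0)
  u + v = 5 and u = 0 → (0, 5)

Vertices: (0, 0), (5, 0), (0, 5)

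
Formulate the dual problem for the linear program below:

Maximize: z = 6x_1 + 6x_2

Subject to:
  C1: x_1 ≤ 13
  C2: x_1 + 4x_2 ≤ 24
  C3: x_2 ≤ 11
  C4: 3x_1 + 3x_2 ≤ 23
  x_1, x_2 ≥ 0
Minimize: z = 13y1 + 24y2 + 11y3 + 23y4

Subject to:
  C1: -y1 - y2 - 3y4 ≤ -6
  C2: -4y2 - y3 - 3y4 ≤ -6
  y1, y2, y3, y4 ≥ 0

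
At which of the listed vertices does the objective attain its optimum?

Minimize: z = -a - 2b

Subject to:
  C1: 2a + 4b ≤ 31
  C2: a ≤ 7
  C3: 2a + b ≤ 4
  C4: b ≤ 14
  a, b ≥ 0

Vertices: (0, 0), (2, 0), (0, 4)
(0, 4) with z = -8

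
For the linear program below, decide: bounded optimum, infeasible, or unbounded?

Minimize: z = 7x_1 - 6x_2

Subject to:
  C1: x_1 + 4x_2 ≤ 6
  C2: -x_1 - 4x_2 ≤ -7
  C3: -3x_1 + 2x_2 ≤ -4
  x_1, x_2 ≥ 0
C1 requires x_1 + 4x_2 ≤ 6, while C2 (-x_1 - 4x_2 ≤ -7) is equivalent to x_1 + 4x_2 ≥ 7. Together they would need 7 ≤ x_1 + 4x_2 ≤ 6, which is impossible since 7 > 6. No point satisfies all constraints.

Infeasible — the constraint set is empty.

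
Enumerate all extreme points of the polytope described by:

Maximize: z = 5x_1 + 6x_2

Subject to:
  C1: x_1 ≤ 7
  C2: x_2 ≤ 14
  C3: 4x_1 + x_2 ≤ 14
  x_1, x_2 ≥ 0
Each vertex is the intersection of two constraint boundaries that also satisfies all remaining constraints:
  x_1 = 0 and x_2 = 0 → (0, 0)
  4x_1 + x_2 = 14 and x_2 = 0 → (3.5, 0)
  x_2 = 14 and 4x_1 + x_2 = 14 → (0, 14)

Vertices: (0, 0), (3.5, 0), (0, 14)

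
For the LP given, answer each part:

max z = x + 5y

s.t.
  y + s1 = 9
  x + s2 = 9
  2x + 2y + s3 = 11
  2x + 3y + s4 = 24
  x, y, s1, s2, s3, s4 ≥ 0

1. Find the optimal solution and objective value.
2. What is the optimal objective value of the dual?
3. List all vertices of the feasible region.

1. x = 0, y = 5.5, z = 27.5
2. 27.5 (by strong duality, equal to the primal optimum)
3. (0, 0), (5.5, 0), (0, 5.5)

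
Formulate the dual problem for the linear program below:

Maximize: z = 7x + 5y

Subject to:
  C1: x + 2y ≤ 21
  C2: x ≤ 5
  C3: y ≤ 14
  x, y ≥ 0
Minimize: z = 21y1 + 5y2 + 14y3

Subject to:
  C1: -y1 - y2 ≤ -7
  C2: -2y1 - y3 ≤ -5
  y1, y2, y3 ≥ 0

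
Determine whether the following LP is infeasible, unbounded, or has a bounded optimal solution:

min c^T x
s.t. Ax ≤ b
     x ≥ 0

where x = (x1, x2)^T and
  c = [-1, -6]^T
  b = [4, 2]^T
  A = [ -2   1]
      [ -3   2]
Feasible point: (0, 0) satisfies every constraint, so the LP is feasible.
Direction d = (1, 0): for each constraint row a, a·d ≤ 0 —
  (-2)(1) + (1)(0) = -2 ≤ 0
  (-3)(1) + (2)(0) = -3 ≤ 0
and d ≥ 0, so (0, 0) + t·d stays feasible for every t ≥ 0. Along this ray z = -x1 - 6x2 changes by -1 per unit t, so z → −∞.

The LP is unbounded; z can be made arbitrarily small.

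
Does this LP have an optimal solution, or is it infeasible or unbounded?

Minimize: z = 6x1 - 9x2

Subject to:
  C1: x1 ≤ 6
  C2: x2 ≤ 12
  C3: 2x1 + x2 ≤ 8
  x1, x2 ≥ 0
The point (0, 8) satisfies every constraint, so the LP is feasible; the constraints give x1 ≤ 6 and x2 ≤ 12, which with x1, x2 ≥ 0 keep the feasible region inside a bounded box. A feasible, bounded LP attains a finite optimum at a vertex.

Evaluating z = 6x1 - 9x2 at each vertex:
  (0, 0): z = 0
  (4, 0): z = 24
  (0, 8): z = -72

The LP has an optimal solution: (0, 8) with z = -72.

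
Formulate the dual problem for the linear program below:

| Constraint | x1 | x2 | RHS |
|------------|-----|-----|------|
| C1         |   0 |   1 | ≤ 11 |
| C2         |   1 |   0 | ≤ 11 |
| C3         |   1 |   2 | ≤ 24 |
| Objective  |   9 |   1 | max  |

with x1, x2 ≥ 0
Minimize: z = 11y1 + 11y2 + 24y3

Subject to:
  C1: -y2 - y3 ≤ -9
  C2: -y1 - 2y3 ≤ -1
  y1, y2, y3 ≥ 0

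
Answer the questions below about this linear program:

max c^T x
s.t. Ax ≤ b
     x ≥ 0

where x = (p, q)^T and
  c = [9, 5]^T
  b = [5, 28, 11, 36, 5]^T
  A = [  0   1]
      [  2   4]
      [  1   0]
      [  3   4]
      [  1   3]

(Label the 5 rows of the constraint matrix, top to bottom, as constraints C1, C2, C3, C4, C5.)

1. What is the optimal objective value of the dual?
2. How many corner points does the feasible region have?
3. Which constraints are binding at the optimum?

1. 45 (by strong duality, equal to the primal optimum)
2. 3
3. C5, q ≥ 0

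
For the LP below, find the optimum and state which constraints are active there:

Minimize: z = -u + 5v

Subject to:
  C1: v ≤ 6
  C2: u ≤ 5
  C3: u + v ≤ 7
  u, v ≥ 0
Optimal: u = 5, v = 0
Binding: C2, v ≥ 0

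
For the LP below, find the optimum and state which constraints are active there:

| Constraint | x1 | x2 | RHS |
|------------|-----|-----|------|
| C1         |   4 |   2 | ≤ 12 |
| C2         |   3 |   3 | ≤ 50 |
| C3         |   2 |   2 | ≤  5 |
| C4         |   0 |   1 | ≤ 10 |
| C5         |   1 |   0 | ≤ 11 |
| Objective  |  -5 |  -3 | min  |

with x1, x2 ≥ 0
Optimal: x1 = 2.5, x2 = 0
Slack at optimum:
  C1: slack = 2
  C2: slack = 42.5
  C3: slack = 0 (binding)
  C4: slack = 10
  C5: slack = 8.5
  x1 ≥ 0: x1 = 2.5
  x2 ≥ 0: x2 = 0 (binding)
Binding constraints: C3, x2 ≥ 0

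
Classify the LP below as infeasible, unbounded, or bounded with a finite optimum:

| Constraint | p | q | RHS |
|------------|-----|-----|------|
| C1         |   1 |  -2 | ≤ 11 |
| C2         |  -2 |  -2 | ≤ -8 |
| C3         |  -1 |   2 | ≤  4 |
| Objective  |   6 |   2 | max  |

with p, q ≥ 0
Feasible point: (2, 2) satisfies every constraint, so the LP is feasible.
Direction d = (2, 1): for each constraint row a, a·d ≤ 0 —
  (1)(2) + (-2)(1) = 0 ≤ 0
  (-2)(2) + (-2)(1) = -6 ≤ 0
  (-1)(2) + (2)(1) = 0 ≤ 0
and d ≥ 0, so (2, 2) + t·d stays feasible for every t ≥ 0. Along this ray z = 6p + 2q changes by 14 per unit t, so z → +∞.

The LP is unbounded; z can be made arbitrarily large.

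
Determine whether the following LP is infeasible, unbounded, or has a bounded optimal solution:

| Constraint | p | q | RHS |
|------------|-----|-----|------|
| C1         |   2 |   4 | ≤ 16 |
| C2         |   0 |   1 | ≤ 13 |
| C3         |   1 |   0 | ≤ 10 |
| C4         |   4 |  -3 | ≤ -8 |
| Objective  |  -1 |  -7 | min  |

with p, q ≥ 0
The point (0, 4) satisfies every constraint, so the LP is feasible; the constraints give p ≤ 10 and q ≤ 13, which with p, q ≥ 0 keep the feasible region inside a bounded box. A feasible, bounded LP attains a finite optimum at a vertex.

Evaluating z = -p - 7q at each vertex:
  (0, 2.667): z = -18.67
  (0.7273, 3.636): z = -26.18
  (0, 4): z = -28

Bounded optimum: z* = -28 at (0, 4).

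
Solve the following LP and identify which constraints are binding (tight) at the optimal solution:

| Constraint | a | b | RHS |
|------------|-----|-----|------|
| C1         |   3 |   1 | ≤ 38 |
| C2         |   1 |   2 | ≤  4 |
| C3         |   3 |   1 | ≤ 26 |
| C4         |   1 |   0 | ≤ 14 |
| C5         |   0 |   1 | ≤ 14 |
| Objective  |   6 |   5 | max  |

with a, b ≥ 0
Optimal: a = 4, b = 0
Slack at optimum:
  C1: slack = 26
  C2: slack = 0 (binding)
  C3: slack = 14
  C4: slack = 10
  C5: slack = 14
  a ≥ 0: a = 4
  b ≥ 0: b = 0 (binding)
Binding constraints: C2, b ≥ 0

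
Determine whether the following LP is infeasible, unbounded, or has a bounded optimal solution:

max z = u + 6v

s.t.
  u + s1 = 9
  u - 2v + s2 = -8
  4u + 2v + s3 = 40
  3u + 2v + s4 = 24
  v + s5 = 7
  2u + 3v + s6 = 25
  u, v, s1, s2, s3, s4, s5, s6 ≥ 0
The point (2, 7) satisfies every constraint, so the LP is feasible; the constraints give u ≤ 9 and v ≤ 7, which with u, v ≥ 0 keep the feasible region inside a bounded box. A feasible, bounded LP attains a finite optimum at a vertex.

The LP has an optimal solution: (2, 7) with z = 44.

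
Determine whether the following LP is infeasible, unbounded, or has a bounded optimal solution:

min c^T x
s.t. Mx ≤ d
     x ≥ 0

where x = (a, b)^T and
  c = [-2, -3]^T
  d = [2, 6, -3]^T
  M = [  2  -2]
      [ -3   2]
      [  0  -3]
Feasible point: (0, 1) satisfies every constraint, so the LP is feasible.
Direction d = (1, 1): for each constraint row a, a·d ≤ 0 —
  (2)(1) + (-2)(1) = 0 ≤ 0
  (-3)(1) + (2)(1) = -1 ≤ 0
  (0)(1) + (-3)(1) = -3 ≤ 0
and d ≥ 0, so (0, 1) + t·d stays feasible for every t ≥ 0. Along this ray z = -2a - 3b changes by -5 per unit t, so z → −∞.

Unbounded: there is a feasible ray along which z → −∞.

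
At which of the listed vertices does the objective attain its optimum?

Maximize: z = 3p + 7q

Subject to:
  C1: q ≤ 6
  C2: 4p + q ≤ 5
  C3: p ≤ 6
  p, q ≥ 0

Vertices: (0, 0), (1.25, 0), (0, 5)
Evaluating z = 3p + 7q at each vertex:
  (0, 0): z = 0
  (1.25, 0): z = 3.75
  (0, 5): z = 35

The largest value is z = 35, attained at (0, 5).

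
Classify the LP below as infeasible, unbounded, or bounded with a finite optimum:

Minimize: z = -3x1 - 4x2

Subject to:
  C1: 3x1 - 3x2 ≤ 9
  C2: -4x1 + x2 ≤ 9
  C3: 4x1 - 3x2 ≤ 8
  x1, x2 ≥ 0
Feasible point: (0, 0) satisfies every constraint, so the LP is feasible.
Direction d = (1, 4): for each constraint row a, a·d ≤ 0 —
  (3)(1) + (-3)(4) = -9 ≤ 0
  (-4)(1) + (1)(4) = 0 ≤ 0
  (4)(1) + (-3)(4) = -8 ≤ 0
and d ≥ 0, so (0, 0) + t·d stays feasible for every t ≥ 0. Along this ray z = -3x1 - 4x2 changes by -19 per unit t, so z → −∞.

The LP is unbounded; z can be made arbitrarily small.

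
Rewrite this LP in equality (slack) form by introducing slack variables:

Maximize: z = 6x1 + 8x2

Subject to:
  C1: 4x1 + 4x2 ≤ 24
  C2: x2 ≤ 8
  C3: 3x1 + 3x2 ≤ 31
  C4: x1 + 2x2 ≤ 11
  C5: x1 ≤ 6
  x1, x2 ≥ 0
max z = 6x1 + 8x2

s.t.
  4x1 + 4x2 + s1 = 24
  x2 + s2 = 8
  3x1 + 3x2 + s3 = 31
  x1 + 2x2 + s4 = 11
  x1 + s5 = 6
  x1, x2, s1, s2, s3, s4, s5 ≥ 0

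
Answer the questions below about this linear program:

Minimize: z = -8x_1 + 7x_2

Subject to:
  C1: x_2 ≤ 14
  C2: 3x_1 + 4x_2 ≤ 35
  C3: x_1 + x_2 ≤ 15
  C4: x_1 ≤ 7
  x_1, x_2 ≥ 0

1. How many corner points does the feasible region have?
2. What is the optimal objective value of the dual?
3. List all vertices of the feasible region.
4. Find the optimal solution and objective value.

1. 4
2. -56 (by strong duality, equal to the primal optimum)
3. (0, 0), (7, 0), (7, 3.5), (0, 8.75)
4. x_1 = 7, x_2 = 0, z = -56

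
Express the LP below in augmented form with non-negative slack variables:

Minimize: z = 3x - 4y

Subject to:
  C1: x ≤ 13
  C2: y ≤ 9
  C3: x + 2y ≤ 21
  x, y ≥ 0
min z = 3x - 4y

s.t.
  x + s1 = 13
  y + s2 = 9
  x + 2y + s3 = 21
  x, y, s1, s2, s3 ≥ 0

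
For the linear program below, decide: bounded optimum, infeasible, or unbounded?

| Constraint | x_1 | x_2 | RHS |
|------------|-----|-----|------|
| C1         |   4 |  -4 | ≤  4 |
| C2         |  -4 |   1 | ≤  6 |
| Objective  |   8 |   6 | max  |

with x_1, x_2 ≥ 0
Feasible point: (0, 0) satisfies every constraint, so the LP is feasible.
Direction d = (1, 1): for each constraint row a, a·d ≤ 0 —
  (4)(1) + (-4)(1) = 0 ≤ 0
  (-4)(1) + (1)(1) = -3 ≤ 0
and d ≥ 0, so (0, 0) + t·d stays feasible for every t ≥ 0. Along this ray z = 8x_1 + 6x_2 changes by 14 per unit t, so z → +∞.

Unbounded: there is a feasible ray along which z → +∞.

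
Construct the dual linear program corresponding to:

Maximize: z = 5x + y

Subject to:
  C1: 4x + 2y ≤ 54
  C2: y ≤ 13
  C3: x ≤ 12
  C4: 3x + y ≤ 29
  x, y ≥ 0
Minimize: z = 54y1 + 13y2 + 12y3 + 29y4

Subject to:
  C1: -4y1 - y3 - 3y4 ≤ -5
  C2: -2y1 - y2 - y4 ≤ -1
  y1, y2, y3, y4 ≥ 0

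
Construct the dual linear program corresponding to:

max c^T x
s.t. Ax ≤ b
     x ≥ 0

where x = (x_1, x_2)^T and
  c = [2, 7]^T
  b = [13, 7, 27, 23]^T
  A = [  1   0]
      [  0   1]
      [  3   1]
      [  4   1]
Minimize: z = 13y1 + 7y2 + 27y3 + 23y4

Subject to:
  C1: -y1 - 3y3 - 4y4 ≤ -2
  C2: -y2 - y3 - y4 ≤ -7
  y1, y2, y3, y4 ≥ 0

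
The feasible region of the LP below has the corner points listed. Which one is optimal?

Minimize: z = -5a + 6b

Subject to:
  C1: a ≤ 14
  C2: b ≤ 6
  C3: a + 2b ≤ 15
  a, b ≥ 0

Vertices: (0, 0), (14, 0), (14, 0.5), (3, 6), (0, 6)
Evaluating z = -5a + 6b at each vertex:
  (0, 0): z = 0
  (14, 0): z = -70
  (14, 0.5): z = -67
  (3, 6): z = 21
  (0, 6): z = 36

The smallest value is z = -70, attained at (14, 0).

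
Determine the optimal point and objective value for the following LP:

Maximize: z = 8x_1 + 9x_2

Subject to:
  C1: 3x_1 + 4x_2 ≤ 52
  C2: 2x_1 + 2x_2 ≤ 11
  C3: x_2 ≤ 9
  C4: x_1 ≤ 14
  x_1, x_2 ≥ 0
x_1 = 0, x_2 = 5.5, z = 49.5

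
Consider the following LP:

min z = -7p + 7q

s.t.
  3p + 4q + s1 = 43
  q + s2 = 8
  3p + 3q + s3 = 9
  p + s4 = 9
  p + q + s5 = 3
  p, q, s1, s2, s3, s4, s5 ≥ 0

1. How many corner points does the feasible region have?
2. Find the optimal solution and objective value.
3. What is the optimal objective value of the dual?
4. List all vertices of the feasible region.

1. 3
2. p = 3, q = 0, z = -21
3. -21 (by strong duality, equal to the primal optimum)
4. (0, 0), (3, 0), (0, 3)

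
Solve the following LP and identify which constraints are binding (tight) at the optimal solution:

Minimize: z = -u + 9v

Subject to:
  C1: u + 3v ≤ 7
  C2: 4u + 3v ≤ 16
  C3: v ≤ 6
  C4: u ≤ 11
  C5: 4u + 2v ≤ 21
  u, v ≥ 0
Optimal: u = 4, v = 0
Slack at optimum:
  C1: slack = 3
  C2: slack = 0 (binding)
  C3: slack = 6
  C4: slack = 7
  C5: slack = 5
  u ≥ 0: u = 4
  v ≥ 0: v = 0 (binding)
Binding constraints: C2, v ≥ 0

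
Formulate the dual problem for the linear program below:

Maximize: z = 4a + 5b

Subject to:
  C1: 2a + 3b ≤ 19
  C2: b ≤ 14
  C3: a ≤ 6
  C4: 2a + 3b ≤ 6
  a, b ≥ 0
Minimize: z = 19y1 + 14y2 + 6y3 + 6y4

Subject to:
  C1: -2y1 - y3 - 2y4 ≤ -4
  C2: -3y1 - y2 - 3y4 ≤ -5
  y1, y2, y3, y4 ≥ 0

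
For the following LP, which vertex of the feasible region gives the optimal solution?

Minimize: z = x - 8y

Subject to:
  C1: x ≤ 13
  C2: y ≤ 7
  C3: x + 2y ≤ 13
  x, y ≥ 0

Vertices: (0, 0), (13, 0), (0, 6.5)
(0, 6.5) with z = -52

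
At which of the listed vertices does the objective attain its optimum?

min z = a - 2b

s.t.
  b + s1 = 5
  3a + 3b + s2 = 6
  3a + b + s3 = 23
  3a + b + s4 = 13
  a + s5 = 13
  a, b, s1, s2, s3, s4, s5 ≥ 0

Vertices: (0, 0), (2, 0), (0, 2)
(0, 2) with z = -4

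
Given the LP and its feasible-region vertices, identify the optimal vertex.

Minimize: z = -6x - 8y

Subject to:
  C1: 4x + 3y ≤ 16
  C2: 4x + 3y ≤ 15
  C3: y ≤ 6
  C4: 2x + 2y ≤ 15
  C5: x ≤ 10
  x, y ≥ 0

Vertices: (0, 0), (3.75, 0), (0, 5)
Evaluating z = -6x - 8y at each vertex:
  (0, 0): z = 0
  (3.75, 0): z = -22.5
  (0, 5): z = -40

The smallest value is z = -40, attained at (0, 5).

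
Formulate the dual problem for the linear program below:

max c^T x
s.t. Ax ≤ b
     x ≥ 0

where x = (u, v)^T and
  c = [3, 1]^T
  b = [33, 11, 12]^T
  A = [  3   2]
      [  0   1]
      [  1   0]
Minimize: z = 33y1 + 11y2 + 12y3

Subject to:
  C1: -3y1 - y3 ≤ -3
  C2: -2y1 - y2 ≤ -1
  y1, y2, y3 ≥ 0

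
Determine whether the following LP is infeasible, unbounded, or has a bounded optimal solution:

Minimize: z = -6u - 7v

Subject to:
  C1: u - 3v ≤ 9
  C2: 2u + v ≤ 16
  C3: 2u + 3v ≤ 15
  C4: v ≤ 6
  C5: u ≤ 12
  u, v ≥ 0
The point (7.5, 0) satisfies every constraint, so the LP is feasible; the constraints give u ≤ 12 and v ≤ 6, which with u, v ≥ 0 keep the feasible region inside a bounded box. A feasible, bounded LP attains a finite optimum at a vertex.

The LP has an optimal solution: (7.5, 0) with z = -45.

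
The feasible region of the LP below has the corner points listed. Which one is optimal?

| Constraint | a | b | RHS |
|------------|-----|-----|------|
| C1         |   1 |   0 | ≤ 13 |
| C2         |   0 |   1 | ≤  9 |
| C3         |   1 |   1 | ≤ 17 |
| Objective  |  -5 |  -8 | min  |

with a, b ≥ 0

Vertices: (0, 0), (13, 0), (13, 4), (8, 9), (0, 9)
(8, 9) with z = -112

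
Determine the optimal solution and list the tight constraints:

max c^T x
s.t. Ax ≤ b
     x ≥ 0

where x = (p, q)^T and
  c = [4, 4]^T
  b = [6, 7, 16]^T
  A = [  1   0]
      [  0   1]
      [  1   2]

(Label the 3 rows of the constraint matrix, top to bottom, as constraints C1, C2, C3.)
Optimal: p = 6, q = 5
Slack at optimum:
  C1: slack = 0 (binding)
  C2: slack = 2
  C3: slack = 0 (binding)
  p ≥ 0: p = 6
  q ≥ 0: q = 5
Binding constraints: C1, C3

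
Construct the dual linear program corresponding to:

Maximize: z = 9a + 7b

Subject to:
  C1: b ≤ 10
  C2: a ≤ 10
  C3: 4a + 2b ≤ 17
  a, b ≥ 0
Minimize: z = 10y1 + 10y2 + 17y3

Subject to:
  C1: -y2 - 4y3 ≤ -9
  C2: -y1 - 2y3 ≤ -7
  y1, y2, y3 ≥ 0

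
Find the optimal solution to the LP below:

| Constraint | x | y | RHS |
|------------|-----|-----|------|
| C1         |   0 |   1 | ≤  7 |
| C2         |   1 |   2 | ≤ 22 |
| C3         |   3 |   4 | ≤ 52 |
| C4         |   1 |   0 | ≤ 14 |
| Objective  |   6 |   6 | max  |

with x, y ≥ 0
Each vertex is the intersection of two constraint boundaries that also satisfies all remaining constraints:
  x = 0 and y = 0 → (0, 0)
  x = 14 and y = 0 → (14, 0)
  3x + 4y = 52 and x = 14 → (14, 2.5)
  y = 7 and x + 2y = 22 → (8, 7)
  y = 7 and x = 0 → (0, 7)

Evaluating z = 6x + 6y at each vertex:
  (0, 0): z = 0
  (14, 0): z = 84
  (14, 2.5): z = 99
  (8, 7): z = 90
  (0, 7): z = 42

The maximum is at (14, 2.5) with z = 99.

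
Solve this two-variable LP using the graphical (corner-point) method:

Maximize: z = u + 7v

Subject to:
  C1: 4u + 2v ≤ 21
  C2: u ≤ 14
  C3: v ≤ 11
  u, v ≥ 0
Each vertex is the intersection of two constraint boundaries that also satisfies all remaining constraints:
  u = 0 and v = 0 → (0, 0)
  4u + 2v = 21 and v = 0 → (5.25, 0)
  4u + 2v = 21 and u = 0 → (0, 10.5)

Evaluating z = u + 7v at each vertex:
  (0, 0): z = 0
  (5.25, 0): z = 5.25
  (0, 10.5): z = 73.5

The maximum is at (0, 10.5) with z = 73.5.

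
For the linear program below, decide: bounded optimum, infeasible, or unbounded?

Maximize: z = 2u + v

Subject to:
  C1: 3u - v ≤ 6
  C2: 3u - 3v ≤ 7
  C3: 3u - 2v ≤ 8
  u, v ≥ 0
Feasible point: (0, 0) satisfies every constraint, so the LP is feasible.
Direction d = (0, 1): for each constraint row a, a·d ≤ 0 —
  (3)(0) + (-1)(1) = -1 ≤ 0
  (3)(0) + (-3)(1) = -3 ≤ 0
  (3)(0) + (-2)(1) = -2 ≤ 0
and d ≥ 0, so (0, 0) + t·d stays feasible for every t ≥ 0. Along this ray z = 2u + v changes by 1 per unit t, so z → +∞.

Unbounded: there is a feasible ray along which z → +∞.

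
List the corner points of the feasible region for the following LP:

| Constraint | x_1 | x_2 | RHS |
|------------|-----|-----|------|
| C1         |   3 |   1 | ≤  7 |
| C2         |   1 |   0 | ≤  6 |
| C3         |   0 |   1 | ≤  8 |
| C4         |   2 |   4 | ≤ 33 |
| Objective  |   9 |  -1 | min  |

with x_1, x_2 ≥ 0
Each vertex is the intersection of two constraint boundaries that also satisfies all remaining constraints:
  x_1 = 0 and x_2 = 0 → (0, 0)
  3x_1 + x_2 = 7 and x_2 = 0 → (2.333, 0)
  3x_1 + x_2 = 7 and x_1 = 0 → (0, 7)

Vertices: (0, 0), (2.333, 0), (0, 7)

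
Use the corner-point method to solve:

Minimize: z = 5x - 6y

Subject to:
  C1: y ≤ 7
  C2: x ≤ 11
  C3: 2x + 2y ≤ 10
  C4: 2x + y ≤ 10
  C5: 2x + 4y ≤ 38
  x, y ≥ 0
x = 0, y = 5, z = -30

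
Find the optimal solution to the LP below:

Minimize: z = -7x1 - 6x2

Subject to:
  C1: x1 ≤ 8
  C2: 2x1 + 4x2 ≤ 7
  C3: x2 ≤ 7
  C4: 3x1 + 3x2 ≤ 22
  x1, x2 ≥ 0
Each vertex is the intersection of two constraint boundaries that also satisfies all remaining constraints:
  x1 = 0 and x2 = 0 → (0, 0)
  2x1 + 4x2 = 7 and x2 = 0 → (3.5, 0)
  2x1 + 4x2 = 7 and x1 = 0 → (0, 1.75)

Evaluating z = -7x1 - 6x2 at each vertex:
  (0, 0): z = 0
  (3.5, 0): z = -24.5
  (0, 1.75): z = -10.5

The minimum is at (3.5, 0) with z = -24.5.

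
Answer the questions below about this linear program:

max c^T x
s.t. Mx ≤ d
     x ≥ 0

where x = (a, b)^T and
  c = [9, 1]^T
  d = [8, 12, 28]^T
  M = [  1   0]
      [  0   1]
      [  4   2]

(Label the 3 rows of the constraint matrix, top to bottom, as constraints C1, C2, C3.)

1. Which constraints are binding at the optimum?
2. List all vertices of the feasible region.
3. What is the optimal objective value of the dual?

1. C3, b ≥ 0
2. (0, 0), (7, 0), (1, 12), (0, 12)
3. 63 (by strong duality, equal to the primal optimum)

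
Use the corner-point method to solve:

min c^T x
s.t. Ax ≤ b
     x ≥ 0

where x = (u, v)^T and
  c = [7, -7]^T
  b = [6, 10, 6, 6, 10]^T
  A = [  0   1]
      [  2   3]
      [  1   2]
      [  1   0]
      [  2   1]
Each vertex is the intersection of two constraint boundaries that also satisfies all remaining constraints:
  u = 0 and v = 0 → (0, 0)
  2u + 3v = 10 and 2u + v = 10 → (5, 0)
  2u + 3v = 10 and u + 2v = 6 → (2, 2)
  u + 2v = 6 and u = 0 → (0, 3)

Evaluating z = 7u - 7v at each vertex:
  (0, 0): z = 0
  (5, 0): z = 35
  (2, 2): z = 0
  (0, 3): z = -21

The minimum is at (0, 3) with z = -21.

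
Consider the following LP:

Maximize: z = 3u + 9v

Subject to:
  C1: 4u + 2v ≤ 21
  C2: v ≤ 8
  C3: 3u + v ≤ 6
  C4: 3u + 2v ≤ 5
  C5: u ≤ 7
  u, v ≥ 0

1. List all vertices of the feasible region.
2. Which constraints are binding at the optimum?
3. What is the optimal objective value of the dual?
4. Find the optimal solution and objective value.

1. (0, 0), (1.667, 0), (0, 2.5)
2. C4, u ≥ 0
3. 22.5 (by strong duality, equal to the primal optimum)
4. u = 0, v = 2.5, z = 22.5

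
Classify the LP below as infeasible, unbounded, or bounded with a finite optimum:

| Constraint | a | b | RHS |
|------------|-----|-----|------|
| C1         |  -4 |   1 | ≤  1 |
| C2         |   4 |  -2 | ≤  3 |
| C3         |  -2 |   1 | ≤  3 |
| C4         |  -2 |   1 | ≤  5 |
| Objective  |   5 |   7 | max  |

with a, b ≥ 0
Feasible point: (0, 0) satisfies every constraint, so the LP is feasible.
Direction d = (1, 2): for each constraint row a, a·d ≤ 0 —
  (-4)(1) + (1)(2) = -2 ≤ 0
  (4)(1) + (-2)(2) = 0 ≤ 0
  (-2)(1) + (1)(2) = 0 ≤ 0
  (-2)(1) + (1)(2) = 0 ≤ 0
and d ≥ 0, so (0, 0) + t·d stays feasible for every t ≥ 0. Along this ray z = 5a + 7b changes by 19 per unit t, so z → +∞.

Unbounded — the objective can increase without bound over the feasible region.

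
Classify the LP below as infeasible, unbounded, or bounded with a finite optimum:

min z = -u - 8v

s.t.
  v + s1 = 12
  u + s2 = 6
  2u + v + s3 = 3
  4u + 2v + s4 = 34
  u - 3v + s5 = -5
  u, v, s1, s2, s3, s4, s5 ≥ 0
The point (0, 3) satisfies every constraint, so the LP is feasible; the constraints give u ≤ 6 and v ≤ 12, which with u, v ≥ 0 keep the feasible region inside a bounded box. A feasible, bounded LP attains a finite optimum at a vertex.

Feasible with finite optimum z* = -24 at (0, 3).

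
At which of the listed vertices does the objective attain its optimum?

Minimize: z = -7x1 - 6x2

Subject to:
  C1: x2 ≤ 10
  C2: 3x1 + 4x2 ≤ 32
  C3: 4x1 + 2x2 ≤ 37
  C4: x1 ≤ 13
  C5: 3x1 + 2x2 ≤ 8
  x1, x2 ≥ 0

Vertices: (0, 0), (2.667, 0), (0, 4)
(0, 4) with z = -24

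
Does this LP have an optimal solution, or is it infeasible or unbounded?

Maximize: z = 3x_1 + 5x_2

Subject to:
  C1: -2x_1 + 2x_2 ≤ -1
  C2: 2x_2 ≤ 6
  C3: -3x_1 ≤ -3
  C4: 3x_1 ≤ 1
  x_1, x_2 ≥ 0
C4 requires 3x_1 ≤ 1, while C3 (-3x_1 ≤ -3) is equivalent to 3x_1 ≥ 3. Together they would need 3 ≤ 3x_1 ≤ 1, which is impossible since 3 > 1. No point satisfies all constraints.

Infeasible: no point satisfies all constraints simultaneously.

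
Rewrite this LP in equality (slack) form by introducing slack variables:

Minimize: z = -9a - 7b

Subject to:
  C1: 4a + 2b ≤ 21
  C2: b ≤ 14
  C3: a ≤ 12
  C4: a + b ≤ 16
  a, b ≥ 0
min z = -9a - 7b

s.t.
  4a + 2b + s1 = 21
  b + s2 = 14
  a + s3 = 12
  a + b + s4 = 16
  a, b, s1, s2, s3, s4 ≥ 0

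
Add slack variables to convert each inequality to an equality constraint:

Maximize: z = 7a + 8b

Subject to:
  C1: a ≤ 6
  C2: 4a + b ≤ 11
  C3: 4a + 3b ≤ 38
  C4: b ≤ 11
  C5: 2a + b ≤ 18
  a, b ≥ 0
max z = 7a + 8b

s.t.
  a + s1 = 6
  4a + b + s2 = 11
  4a + 3b + s3 = 38
  b + s4 = 11
  2a + b + s5 = 18
  a, b, s1, s2, s3, s4, s5 ≥ 0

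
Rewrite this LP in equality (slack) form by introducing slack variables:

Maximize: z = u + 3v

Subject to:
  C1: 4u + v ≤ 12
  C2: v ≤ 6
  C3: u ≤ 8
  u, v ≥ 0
max z = u + 3v

s.t.
  4u + v + s1 = 12
  v + s2 = 6
  u + s3 = 8
  u, v, s1, s2, s3 ≥ 0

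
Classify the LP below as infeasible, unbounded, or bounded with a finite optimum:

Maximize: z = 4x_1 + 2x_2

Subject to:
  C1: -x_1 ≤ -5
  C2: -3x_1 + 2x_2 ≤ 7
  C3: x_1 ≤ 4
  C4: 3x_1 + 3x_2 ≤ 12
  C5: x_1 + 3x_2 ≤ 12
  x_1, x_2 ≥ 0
C3 requires x_1 ≤ 4, while C1 (-x_1 ≤ -5) is equivalent to x_1 ≥ 5. Together they would need 5 ≤ x_1 ≤ 4, which is impossible since 5 > 4. No point satisfies all constraints.

Infeasible: no point satisfies all constraints simultaneously.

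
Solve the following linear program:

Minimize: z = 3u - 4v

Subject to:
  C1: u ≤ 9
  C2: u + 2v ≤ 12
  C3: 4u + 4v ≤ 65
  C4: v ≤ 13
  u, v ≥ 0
Each vertex is the intersection of two constraint boundaries that also satisfies all remaining constraints:
  u = 0 and v = 0 → (0, 0)
  u = 9 and v = 0 → (9, 0)
  u = 9 and u + 2v = 12 → (9, 1.5)
  u + 2v = 12 and u = 0 → (0, 6)

Evaluating z = 3u - 4v at each vertex:
  (0, 0): z = 0
  (9, 0): z = 27
  (9, 1.5): z = 21
  (0, 6): z = -24

The minimum is at (0, 6) with z = -24.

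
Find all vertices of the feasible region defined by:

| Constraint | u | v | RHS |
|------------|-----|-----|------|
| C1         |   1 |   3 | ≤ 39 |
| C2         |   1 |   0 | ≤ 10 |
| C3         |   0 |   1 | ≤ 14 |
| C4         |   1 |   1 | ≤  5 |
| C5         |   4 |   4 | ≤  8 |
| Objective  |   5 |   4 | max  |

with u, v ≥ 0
Each vertex is the intersection of two constraint boundaries that also satisfies all remaining constraints:
  u = 0 and v = 0 → (0, 0)
  4u + 4v = 8 and v = 0 → (2, 0)
  4u + 4v = 8 and u = 0 → (0, 2)

Vertices: (0, 0), (2, 0), (0, 2)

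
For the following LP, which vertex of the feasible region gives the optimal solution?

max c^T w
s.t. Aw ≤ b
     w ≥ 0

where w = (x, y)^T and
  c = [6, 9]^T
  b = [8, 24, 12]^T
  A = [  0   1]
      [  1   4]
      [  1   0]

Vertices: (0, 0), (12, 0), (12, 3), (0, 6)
(12, 3) with z = 99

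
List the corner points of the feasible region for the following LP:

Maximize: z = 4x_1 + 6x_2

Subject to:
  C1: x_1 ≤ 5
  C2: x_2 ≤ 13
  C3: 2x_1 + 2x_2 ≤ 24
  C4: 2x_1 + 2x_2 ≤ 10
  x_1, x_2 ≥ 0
Each vertex is the intersection of two constraint boundaries that also satisfies all remaining constraints:
  x_1 = 0 and x_2 = 0 → (0, 0)
  x_1 = 5 and 2x_1 + 2x_2 = 10 → (5, 0)
  2x_1 + 2x_2 = 10 and x_1 = 0 → (0, 5)

Vertices: (0, 0), (5, 0), (0, 5)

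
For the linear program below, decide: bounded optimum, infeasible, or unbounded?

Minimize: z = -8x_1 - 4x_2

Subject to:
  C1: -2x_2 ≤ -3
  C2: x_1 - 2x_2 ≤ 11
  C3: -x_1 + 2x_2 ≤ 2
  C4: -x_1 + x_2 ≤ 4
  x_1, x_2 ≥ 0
Feasible point: (2, 2) satisfies every constraint, so the LP is feasible.
Direction d = (2, 1): for each constraint row a, a·d ≤ 0 —
  (0)(2) + (-2)(1) = -2 ≤ 0
  (1)(2) + (-2)(1) = 0 ≤ 0
  (-1)(2) + (2)(1) = 0 ≤ 0
  (-1)(2) + (1)(1) = -1 ≤ 0
and d ≥ 0, so (2, 2) + t·d stays feasible for every t ≥ 0. Along this ray z = -8x_1 - 4x_2 changes by -20 per unit t, so z → −∞.

The LP is unbounded; z can be made arbitrarily small.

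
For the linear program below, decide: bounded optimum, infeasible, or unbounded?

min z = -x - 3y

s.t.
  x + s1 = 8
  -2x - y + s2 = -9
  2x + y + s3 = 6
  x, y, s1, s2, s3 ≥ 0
The row 2x + y + s3 = 6 with s3 ≥ 0 requires 2x + y ≤ 6, while the row -2x - y + s2 = -9 with s2 ≥ 0 is equivalent to 2x + y ≥ 9. Together they would need 9 ≤ 2x + y ≤ 6, which is impossible since 9 > 6. No point satisfies all constraints.

Infeasible — the constraint set is empty.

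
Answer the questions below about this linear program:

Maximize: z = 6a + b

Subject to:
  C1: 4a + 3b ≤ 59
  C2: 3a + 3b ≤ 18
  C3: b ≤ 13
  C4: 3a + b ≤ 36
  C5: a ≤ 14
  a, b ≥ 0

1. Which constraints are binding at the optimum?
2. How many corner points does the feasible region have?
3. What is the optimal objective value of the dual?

1. C2, b ≥ 0
2. 3
3. 36 (by strong duality, equal to the primal optimum)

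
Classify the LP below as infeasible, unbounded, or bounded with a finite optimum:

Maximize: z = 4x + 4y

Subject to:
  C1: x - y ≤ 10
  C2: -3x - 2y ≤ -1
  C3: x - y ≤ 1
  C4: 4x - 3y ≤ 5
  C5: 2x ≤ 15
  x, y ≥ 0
Feasible point: (0, 1) satisfies every constraint, so the LP is feasible.
Direction d = (0, 1): for each constraint row a, a·d ≤ 0 —
  (1)(0) + (-1)(1) = -1 ≤ 0
  (-3)(0) + (-2)(1) = -2 ≤ 0
  (1)(0) + (-1)(1) = -1 ≤ 0
  (4)(0) + (-3)(1) = -3 ≤ 0
  (2)(0) + (0)(1) = 0 ≤ 0
and d ≥ 0, so (0, 1) + t·d stays feasible for every t ≥ 0. Along this ray z = 4x + 4y changes by 4 per unit t, so z → +∞.

Unbounded: there is a feasible ray along which z → +∞.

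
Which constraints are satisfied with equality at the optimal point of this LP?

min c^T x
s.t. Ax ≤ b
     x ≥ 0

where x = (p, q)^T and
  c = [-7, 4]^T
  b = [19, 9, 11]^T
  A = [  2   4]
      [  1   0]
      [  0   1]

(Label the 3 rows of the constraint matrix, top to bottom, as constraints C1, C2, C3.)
Optimal: p = 9, q = 0
Slack at optimum:
  C1: slack = 1
  C2: slack = 0 (binding)
  C3: slack = 11
  p ≥ 0: p = 9
  q ≥ 0: q = 0 (binding)
Binding constraints: C2, q ≥ 0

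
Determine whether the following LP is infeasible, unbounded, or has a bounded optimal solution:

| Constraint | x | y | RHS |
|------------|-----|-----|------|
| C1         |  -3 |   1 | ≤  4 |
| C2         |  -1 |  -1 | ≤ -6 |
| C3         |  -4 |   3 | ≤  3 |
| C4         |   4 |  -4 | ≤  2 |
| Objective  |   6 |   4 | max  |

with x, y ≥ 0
Feasible point: (3, 3) satisfies every constraint, so the LP is feasible.
Direction d = (1, 1): for each constraint row a, a·d ≤ 0 —
  (-3)(1) + (1)(1) = -2 ≤ 0
  (-1)(1) + (-1)(1) = -2 ≤ 0
  (-4)(1) + (3)(1) = -1 ≤ 0
  (4)(1) + (-4)(1) = 0 ≤ 0
and d ≥ 0, so (3, 3) + t·d stays feasible for every t ≥ 0. Along this ray z = 6x + 4y changes by 10 per unit t, so z → +∞.

The LP is unbounded; z can be made arbitrarily large.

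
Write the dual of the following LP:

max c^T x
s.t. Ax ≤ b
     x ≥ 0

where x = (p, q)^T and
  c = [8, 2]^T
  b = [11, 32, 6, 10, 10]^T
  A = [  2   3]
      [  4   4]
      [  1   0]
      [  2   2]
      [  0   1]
Minimize: z = 11y1 + 32y2 + 6y3 + 10y4 + 10y5

Subject to:
  C1: -2y1 - 4y2 - y3 - 2y4 ≤ -8
  C2: -3y1 - 4y2 - 2y4 - y5 ≤ -2
  y1, y2, y3, y4, y5 ≥ 0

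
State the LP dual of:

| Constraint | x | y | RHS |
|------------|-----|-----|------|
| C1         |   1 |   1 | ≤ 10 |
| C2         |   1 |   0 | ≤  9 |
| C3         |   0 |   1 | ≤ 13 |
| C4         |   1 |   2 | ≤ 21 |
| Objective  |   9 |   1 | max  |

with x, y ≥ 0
Minimize: z = 10y1 + 9y2 + 13y3 + 21y4

Subject to:
  C1: -y1 - y2 - y4 ≤ -9
  C2: -y1 - y3 - 2y4 ≤ -1
  y1, y2, y3, y4 ≥ 0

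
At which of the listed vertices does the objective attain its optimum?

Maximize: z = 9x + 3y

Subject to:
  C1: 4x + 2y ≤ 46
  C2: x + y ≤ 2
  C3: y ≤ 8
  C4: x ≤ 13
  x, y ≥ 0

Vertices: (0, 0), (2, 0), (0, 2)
Evaluating z = 9x + 3y at each vertex:
  (0, 0): z = 0
  (2, 0): z = 18
  (0, 2): z = 6

The largest value is z = 18, attained at (2, 0).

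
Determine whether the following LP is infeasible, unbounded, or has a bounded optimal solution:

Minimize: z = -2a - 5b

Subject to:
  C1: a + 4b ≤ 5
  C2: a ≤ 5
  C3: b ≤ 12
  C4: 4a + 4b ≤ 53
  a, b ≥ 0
The point (5, 0) satisfies every constraint, so the LP is feasible; the constraints give a ≤ 5 and b ≤ 12, which with a, b ≥ 0 keep the feasible region inside a bounded box. A feasible, bounded LP attains a finite optimum at a vertex.

Evaluating z = -2a - 5b at each vertex:
  (0, 0): z = 0
  (5, 0): z = -10
  (0, 1.25): z = -6.25

Feasible with finite optimum z* = -10 at (5, 0).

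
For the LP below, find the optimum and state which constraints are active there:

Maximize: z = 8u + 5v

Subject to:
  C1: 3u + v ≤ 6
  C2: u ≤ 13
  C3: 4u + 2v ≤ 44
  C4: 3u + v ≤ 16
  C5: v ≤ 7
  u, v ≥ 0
Optimal: u = 0, v = 6
Binding: C1, u ≥ 0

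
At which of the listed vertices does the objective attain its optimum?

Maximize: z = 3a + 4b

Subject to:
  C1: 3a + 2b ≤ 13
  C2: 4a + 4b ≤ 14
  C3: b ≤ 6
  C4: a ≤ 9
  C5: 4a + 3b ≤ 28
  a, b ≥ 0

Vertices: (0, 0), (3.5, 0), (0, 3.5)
(0, 3.5) with z = 14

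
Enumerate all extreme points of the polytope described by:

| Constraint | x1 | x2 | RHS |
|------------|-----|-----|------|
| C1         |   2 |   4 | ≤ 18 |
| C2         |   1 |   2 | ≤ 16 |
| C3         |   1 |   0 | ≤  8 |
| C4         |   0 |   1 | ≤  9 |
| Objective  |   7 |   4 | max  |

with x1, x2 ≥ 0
Each vertex is the intersection of two constraint boundaries that also satisfies all remaining constraints:
  x1 = 0 and x2 = 0 → (0, 0)
  x1 = 8 and x2 = 0 → (8, 0)
  2x1 + 4x2 = 18 and x1 = 8 → (8, 0.5)
  2x1 + 4x2 = 18 and x1 = 0 → (0, 4.5)

Vertices: (0, 0), (8, 0), (8, 0.5), (0, 4.5)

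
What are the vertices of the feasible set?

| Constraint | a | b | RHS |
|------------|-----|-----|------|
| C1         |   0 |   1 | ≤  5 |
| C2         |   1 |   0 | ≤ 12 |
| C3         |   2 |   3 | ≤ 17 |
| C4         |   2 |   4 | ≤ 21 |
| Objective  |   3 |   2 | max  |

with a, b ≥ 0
Each vertex is the intersection of two constraint boundaries that also satisfies all remaining constraints:
  a = 0 and b = 0 → (0, 0)
  2a + 3b = 17 and b = 0 → (8.5, 0)
  2a + 3b = 17 and 2a + 4b = 21 → (2.5, 4)
  b = 5 and 2a + 4b = 21 → (0.5, 5)
  b = 5 and a = 0 → (0, 5)

Vertices: (0, 0), (8.5, 0), (2.5, 4), (0.5, 5), (0, 5)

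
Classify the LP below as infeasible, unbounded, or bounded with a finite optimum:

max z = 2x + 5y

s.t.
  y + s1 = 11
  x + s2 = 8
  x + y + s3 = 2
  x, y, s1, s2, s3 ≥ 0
The point (0, 2) satisfies every constraint, so the LP is feasible; the constraints give x ≤ 8 and y ≤ 11, which with x, y ≥ 0 keep the feasible region inside a bounded box. A feasible, bounded LP attains a finite optimum at a vertex.

Bounded optimum: z* = 10 at (0, 2).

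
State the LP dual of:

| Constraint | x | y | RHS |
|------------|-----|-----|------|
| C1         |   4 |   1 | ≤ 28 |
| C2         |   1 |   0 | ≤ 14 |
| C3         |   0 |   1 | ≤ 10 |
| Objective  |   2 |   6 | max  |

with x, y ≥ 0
Minimize: z = 28y1 + 14y2 + 10y3

Subject to:
  C1: -4y1 - y2 ≤ -2
  C2: -y1 - y3 ≤ -6
  y1, y2, y3 ≥ 0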